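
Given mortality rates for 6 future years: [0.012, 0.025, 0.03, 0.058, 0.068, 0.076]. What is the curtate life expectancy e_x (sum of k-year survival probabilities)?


e_x = sum_{k=1}^{n} k_p_x
k_p_x values:
  1_p_x = 0.988
  2_p_x = 0.9633
  3_p_x = 0.934401
  4_p_x = 0.880206
  5_p_x = 0.820352
  6_p_x = 0.758005
e_x = 5.3443


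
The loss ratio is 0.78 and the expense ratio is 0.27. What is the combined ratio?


Combined ratio = loss ratio + expense ratio
= 0.78 + 0.27
= 1.05


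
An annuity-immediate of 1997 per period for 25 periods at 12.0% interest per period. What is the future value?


FV = PMT * ((1+i)^n - 1) / i
= 1997 * ((1.12)^25 - 1) / 0.12
= 1997 * (17.000064 - 1) / 0.12
= 266267.7385


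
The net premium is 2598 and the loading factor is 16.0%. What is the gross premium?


Gross = net * (1 + loading)
= 2598 * (1 + 0.16)
= 2598 * 1.16
= 3013.68


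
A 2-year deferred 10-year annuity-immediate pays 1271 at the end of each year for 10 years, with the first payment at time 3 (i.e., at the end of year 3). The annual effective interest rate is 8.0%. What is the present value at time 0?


PV at time 2 of the 10-year annuity-immediate:
a_n = 1271 * (1-(1+0.08)^(-10))/0.08 = 8528.5135
Discount back 2 years to time 0:
PV = 8528.5135 * (1+0.08)^(-2)
= 8528.5135 * 0.857339
= 7311.8257


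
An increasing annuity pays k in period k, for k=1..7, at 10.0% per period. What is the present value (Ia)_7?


(Ia)_n = sum_{k=1}^{n} k * v^k, v = 1/(1+i)
v = 0.909091
Sum computed term by term:
(Ia)_7 = 17.6315


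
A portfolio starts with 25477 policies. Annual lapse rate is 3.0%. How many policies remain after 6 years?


remaining = initial * (1 - lapse)^years
= 25477 * (1 - 0.03)^6
= 25477 * 0.832972
= 21221.6278


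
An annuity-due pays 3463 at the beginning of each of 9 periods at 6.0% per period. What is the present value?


PV_due = PMT * (1-(1+i)^(-n))/i * (1+i)
PV_immediate = 23554.2603
PV_due = 23554.2603 * 1.06
= 24967.516


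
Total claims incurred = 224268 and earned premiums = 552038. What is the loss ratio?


Loss ratio = claims / premiums
= 224268 / 552038
= 0.4063


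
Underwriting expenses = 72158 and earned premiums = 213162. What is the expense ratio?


Expense ratio = expenses / premiums
= 72158 / 213162
= 0.3385


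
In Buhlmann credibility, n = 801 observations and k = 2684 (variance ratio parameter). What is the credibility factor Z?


Z = n / (n + k)
= 801 / (801 + 2684)
= 801 / 3485
= 0.2298


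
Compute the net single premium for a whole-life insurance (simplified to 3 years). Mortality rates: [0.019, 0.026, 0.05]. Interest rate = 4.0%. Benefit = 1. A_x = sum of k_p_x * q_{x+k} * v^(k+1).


v = 0.961538
Year 0: k_p_x=1.0, q=0.019, term=0.018269
Year 1: k_p_x=0.981, q=0.026, term=0.023582
Year 2: k_p_x=0.955494, q=0.05, term=0.042472
A_x = 0.0843


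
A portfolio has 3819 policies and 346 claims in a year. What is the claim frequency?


frequency = claims / policies
= 346 / 3819
= 0.0906


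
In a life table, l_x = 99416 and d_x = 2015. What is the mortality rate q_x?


q_x = d_x / l_x
= 2015 / 99416
= 0.0203


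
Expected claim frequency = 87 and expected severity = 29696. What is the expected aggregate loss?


E[S] = E[N] * E[X]
= 87 * 29696
= 2.5836e+06


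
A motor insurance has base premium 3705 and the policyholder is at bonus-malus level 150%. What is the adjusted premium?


adjusted = base * BM_level / 100
= 3705 * 150 / 100
= 3705 * 1.5
= 5557.5


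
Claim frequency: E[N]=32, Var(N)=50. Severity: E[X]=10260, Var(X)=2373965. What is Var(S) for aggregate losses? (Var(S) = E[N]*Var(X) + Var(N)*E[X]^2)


Var(S) = E[N]*Var(X) + Var(N)*E[X]^2
= 32*2373965 + 50*10260^2
= 75966880 + 5263380000
= 5.3393e+09


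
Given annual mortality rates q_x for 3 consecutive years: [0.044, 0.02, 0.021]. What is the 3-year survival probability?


p_k = 1 - q_k for each year
Survival = product of (1 - q_k)
= 0.956 * 0.98 * 0.979
= 0.9172


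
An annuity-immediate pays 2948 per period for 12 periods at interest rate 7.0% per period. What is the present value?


PV = PMT * (1 - (1+i)^(-n)) / i
= 2948 * (1 - (1+0.07)^(-12)) / 0.07
= 2948 * (1 - 0.444012) / 0.07
= 2948 * 7.942686
= 23415.0392


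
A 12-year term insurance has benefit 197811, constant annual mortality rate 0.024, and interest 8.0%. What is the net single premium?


NSP = benefit * sum_{k=0}^{n-1} k_p_x * q * v^(k+1)
With constant q=0.024, v=0.925926
Sum = 0.162301
NSP = 197811 * 0.162301
= 32104.875


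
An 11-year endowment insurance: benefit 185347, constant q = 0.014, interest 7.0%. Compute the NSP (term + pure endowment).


Term component = 18323.3794
Pure endowment = 11_p_x * v^11 * benefit = 0.85634 * 0.475093 * 185347 = 75406.7235
NSP = 93730.1029


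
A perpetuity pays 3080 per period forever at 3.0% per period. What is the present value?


PV = PMT / i
= 3080 / 0.03
= 102666.6667


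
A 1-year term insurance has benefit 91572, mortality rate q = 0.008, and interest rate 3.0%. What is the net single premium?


NSP = benefit * q * v
v = 1/(1+i) = 0.970874
NSP = 91572 * 0.008 * 0.970874
= 711.2388


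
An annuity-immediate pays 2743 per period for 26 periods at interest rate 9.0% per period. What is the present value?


PV = PMT * (1 - (1+i)^(-n)) / i
= 2743 * (1 - (1+0.09)^(-26)) / 0.09
= 2743 * (1 - 0.106393) / 0.09
= 2743 * 9.928972
= 27235.1705


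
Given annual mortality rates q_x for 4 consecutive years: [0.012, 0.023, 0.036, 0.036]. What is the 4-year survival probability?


p_k = 1 - q_k for each year
Survival = product of (1 - q_k)
= 0.988 * 0.977 * 0.964 * 0.964
= 0.897


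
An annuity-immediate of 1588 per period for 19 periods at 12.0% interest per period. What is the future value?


FV = PMT * ((1+i)^n - 1) / i
= 1588 * ((1.12)^19 - 1) / 0.12
= 1588 * (8.612762 - 1) / 0.12
= 100742.213


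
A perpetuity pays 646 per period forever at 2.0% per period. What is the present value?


PV = PMT / i
= 646 / 0.02
= 32300.0


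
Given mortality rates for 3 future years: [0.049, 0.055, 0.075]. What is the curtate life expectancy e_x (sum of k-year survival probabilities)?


e_x = sum_{k=1}^{n} k_p_x
k_p_x values:
  1_p_x = 0.951
  2_p_x = 0.898695
  3_p_x = 0.831293
e_x = 2.681


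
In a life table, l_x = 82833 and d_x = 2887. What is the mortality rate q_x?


q_x = d_x / l_x
= 2887 / 82833
= 0.0349


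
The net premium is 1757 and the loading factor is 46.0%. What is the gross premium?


Gross = net * (1 + loading)
= 1757 * (1 + 0.46)
= 1757 * 1.46
= 2565.22


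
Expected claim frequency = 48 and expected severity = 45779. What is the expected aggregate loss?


E[S] = E[N] * E[X]
= 48 * 45779
= 2.1974e+06


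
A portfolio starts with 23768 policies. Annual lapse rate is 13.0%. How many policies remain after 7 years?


remaining = initial * (1 - lapse)^years
= 23768 * (1 - 0.13)^7
= 23768 * 0.377255
= 8966.592


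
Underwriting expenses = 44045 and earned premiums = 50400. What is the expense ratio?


Expense ratio = expenses / premiums
= 44045 / 50400
= 0.8739


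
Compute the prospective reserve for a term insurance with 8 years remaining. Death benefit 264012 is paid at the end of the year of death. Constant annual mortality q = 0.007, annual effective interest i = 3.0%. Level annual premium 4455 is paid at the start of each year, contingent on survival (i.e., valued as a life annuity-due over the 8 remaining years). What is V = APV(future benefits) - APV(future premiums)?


v = 1/(1+i) = 0.970874
APV(future benefits) per unit = sum_{k=0}^{7} k_p_x * q * v^(k+1) = 0.048003
APV(future benefits) = 264012 * 0.048003 = 12673.3431
Life annuity-due factor ä_{x:8} = sum_{k=0}^{7} k_p_x * v^k = 7.063285
APV(future premiums) = 4455 * 7.063285 = 31466.9333
V = 12673.3431 - 31466.9333
= -18793.5902


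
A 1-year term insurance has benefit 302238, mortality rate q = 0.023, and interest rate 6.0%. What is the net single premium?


NSP = benefit * q * v
v = 1/(1+i) = 0.943396
NSP = 302238 * 0.023 * 0.943396
= 6557.9943


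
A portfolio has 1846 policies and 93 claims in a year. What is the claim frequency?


frequency = claims / policies
= 93 / 1846
= 0.0504


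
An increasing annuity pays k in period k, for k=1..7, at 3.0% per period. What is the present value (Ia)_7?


(Ia)_n = sum_{k=1}^{n} k * v^k, v = 1/(1+i)
v = 0.970874
Sum computed term by term:
(Ia)_7 = 24.185


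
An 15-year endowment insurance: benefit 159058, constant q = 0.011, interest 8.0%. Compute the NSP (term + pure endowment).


Term component = 14092.3303
Pure endowment = 15_p_x * v^15 * benefit = 0.847119 * 0.315242 * 159058 = 42475.9948
NSP = 56568.3251


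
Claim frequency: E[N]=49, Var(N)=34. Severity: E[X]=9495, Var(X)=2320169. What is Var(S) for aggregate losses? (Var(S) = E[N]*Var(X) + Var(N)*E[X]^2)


Var(S) = E[N]*Var(X) + Var(N)*E[X]^2
= 49*2320169 + 34*9495^2
= 113688281 + 3065270850
= 3.1790e+09


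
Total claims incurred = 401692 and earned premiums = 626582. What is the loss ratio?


Loss ratio = claims / premiums
= 401692 / 626582
= 0.6411


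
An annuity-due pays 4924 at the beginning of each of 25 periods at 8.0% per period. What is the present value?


PV_due = PMT * (1-(1+i)^(-n))/i * (1+i)
PV_immediate = 52562.598
PV_due = 52562.598 * 1.08
= 56767.6058


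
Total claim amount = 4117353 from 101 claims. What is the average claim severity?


severity = total / number
= 4117353 / 101
= 40765.8713


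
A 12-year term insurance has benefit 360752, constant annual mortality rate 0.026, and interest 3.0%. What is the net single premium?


NSP = benefit * sum_{k=0}^{n-1} k_p_x * q * v^(k+1)
With constant q=0.026, v=0.970874
Sum = 0.226905
NSP = 360752 * 0.226905
= 81856.2995


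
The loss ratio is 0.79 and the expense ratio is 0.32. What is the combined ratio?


Combined ratio = loss ratio + expense ratio
= 0.79 + 0.32
= 1.11


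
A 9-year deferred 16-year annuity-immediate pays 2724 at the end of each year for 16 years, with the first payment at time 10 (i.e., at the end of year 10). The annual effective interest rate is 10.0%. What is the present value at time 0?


PV at time 9 of the 16-year annuity-immediate:
a_n = 2724 * (1-(1+0.1)^(-16))/0.1 = 21311.7823
Discount back 9 years to time 0:
PV = 21311.7823 * (1+0.1)^(-9)
= 21311.7823 * 0.424098
= 9038.2761


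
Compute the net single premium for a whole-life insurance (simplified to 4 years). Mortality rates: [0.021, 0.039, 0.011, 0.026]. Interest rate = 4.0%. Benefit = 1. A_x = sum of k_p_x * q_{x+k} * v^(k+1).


v = 0.961538
Year 0: k_p_x=1.0, q=0.021, term=0.020192
Year 1: k_p_x=0.979, q=0.039, term=0.0353
Year 2: k_p_x=0.940819, q=0.011, term=0.0092
Year 3: k_p_x=0.93047, q=0.026, term=0.02068
A_x = 0.0854


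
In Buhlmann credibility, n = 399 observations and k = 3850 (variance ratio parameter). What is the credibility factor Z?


Z = n / (n + k)
= 399 / (399 + 3850)
= 399 / 4249
= 0.0939


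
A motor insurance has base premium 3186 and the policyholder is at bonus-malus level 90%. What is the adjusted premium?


adjusted = base * BM_level / 100
= 3186 * 90 / 100
= 3186 * 0.9
= 2867.4


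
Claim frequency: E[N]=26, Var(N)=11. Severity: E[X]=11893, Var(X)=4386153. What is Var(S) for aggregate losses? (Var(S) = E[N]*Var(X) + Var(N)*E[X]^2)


Var(S) = E[N]*Var(X) + Var(N)*E[X]^2
= 26*4386153 + 11*11893^2
= 114039978 + 1555877939
= 1.6699e+09


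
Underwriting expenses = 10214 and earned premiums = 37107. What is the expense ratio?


Expense ratio = expenses / premiums
= 10214 / 37107
= 0.2753


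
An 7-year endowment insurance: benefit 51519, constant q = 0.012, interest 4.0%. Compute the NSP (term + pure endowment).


Term component = 3586.4679
Pure endowment = 7_p_x * v^7 * benefit = 0.918964 * 0.759918 * 51519 = 35977.6392
NSP = 39564.107


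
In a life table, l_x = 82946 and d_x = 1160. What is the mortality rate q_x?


q_x = d_x / l_x
= 1160 / 82946
= 0.014


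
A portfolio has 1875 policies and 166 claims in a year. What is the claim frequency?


frequency = claims / policies
= 166 / 1875
= 0.0885


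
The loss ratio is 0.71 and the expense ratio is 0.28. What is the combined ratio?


Combined ratio = loss ratio + expense ratio
= 0.71 + 0.28
= 0.99


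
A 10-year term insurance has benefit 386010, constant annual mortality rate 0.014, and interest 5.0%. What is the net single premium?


NSP = benefit * sum_{k=0}^{n-1} k_p_x * q * v^(k+1)
With constant q=0.014, v=0.952381
Sum = 0.102116
NSP = 386010 * 0.102116
= 39417.8956


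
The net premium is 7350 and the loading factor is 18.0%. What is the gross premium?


Gross = net * (1 + loading)
= 7350 * (1 + 0.18)
= 7350 * 1.18
= 8673.0


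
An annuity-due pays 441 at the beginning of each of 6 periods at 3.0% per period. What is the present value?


PV_due = PMT * (1-(1+i)^(-n))/i * (1+i)
PV_immediate = 2388.9814
PV_due = 2388.9814 * 1.03
= 2460.6509


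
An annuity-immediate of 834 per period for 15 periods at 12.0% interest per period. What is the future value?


FV = PMT * ((1+i)^n - 1) / i
= 834 * ((1.12)^15 - 1) / 0.12
= 834 * (5.473566 - 1) / 0.12
= 31091.282


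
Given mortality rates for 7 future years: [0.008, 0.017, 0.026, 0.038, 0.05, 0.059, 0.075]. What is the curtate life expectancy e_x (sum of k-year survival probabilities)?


e_x = sum_{k=1}^{n} k_p_x
k_p_x values:
  1_p_x = 0.992
  2_p_x = 0.975136
  3_p_x = 0.949782
  4_p_x = 0.913691
  5_p_x = 0.868006
  6_p_x = 0.816794
  7_p_x = 0.755534
e_x = 6.2709


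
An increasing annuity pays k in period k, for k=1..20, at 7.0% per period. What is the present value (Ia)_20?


(Ia)_n = sum_{k=1}^{n} k * v^k, v = 1/(1+i)
v = 0.934579
Sum computed term by term:
(Ia)_20 = 88.1031


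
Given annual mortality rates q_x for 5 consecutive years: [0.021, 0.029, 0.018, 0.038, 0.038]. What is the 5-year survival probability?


p_k = 1 - q_k for each year
Survival = product of (1 - q_k)
= 0.979 * 0.971 * 0.982 * 0.962 * 0.962
= 0.8639


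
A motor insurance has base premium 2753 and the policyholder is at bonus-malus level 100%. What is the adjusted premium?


adjusted = base * BM_level / 100
= 2753 * 100 / 100
= 2753 * 1.0
= 2753.0


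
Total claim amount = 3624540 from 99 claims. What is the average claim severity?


severity = total / number
= 3624540 / 99
= 36611.5152


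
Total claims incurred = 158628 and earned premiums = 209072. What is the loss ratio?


Loss ratio = claims / premiums
= 158628 / 209072
= 0.7587


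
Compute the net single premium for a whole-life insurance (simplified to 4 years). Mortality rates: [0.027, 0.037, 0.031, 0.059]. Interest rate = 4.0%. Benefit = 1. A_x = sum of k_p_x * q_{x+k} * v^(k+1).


v = 0.961538
Year 0: k_p_x=1.0, q=0.027, term=0.025962
Year 1: k_p_x=0.973, q=0.037, term=0.033285
Year 2: k_p_x=0.936999, q=0.031, term=0.025823
Year 3: k_p_x=0.907952, q=0.059, term=0.045791
A_x = 0.1309


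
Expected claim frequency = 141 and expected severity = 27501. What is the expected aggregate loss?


E[S] = E[N] * E[X]
= 141 * 27501
= 3.8776e+06


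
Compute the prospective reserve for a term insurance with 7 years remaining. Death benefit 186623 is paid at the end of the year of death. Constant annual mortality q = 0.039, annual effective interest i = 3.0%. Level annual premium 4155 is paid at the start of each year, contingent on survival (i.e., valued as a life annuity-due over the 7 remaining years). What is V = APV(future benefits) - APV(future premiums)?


v = 1/(1+i) = 0.970874
APV(future benefits) per unit = sum_{k=0}^{6} k_p_x * q * v^(k+1) = 0.217346
APV(future benefits) = 186623 * 0.217346 = 40561.7711
Life annuity-due factor ä_{x:7} = sum_{k=0}^{6} k_p_x * v^k = 5.740165
APV(future premiums) = 4155 * 5.740165 = 23850.3847
V = 40561.7711 - 23850.3847
= 16711.3864


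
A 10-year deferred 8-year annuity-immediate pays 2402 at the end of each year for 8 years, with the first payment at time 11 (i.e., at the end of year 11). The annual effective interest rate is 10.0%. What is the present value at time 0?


PV at time 10 of the 8-year annuity-immediate:
a_n = 2402 * (1-(1+0.1)^(-8))/0.1 = 12814.4927
Discount back 10 years to time 0:
PV = 12814.4927 * (1+0.1)^(-10)
= 12814.4927 * 0.385543
= 4940.5417


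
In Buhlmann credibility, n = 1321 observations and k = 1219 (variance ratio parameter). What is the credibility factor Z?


Z = n / (n + k)
= 1321 / (1321 + 1219)
= 1321 / 2540
= 0.5201


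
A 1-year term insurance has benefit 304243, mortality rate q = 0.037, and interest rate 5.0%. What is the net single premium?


NSP = benefit * q * v
v = 1/(1+i) = 0.952381
NSP = 304243 * 0.037 * 0.952381
= 10720.9438


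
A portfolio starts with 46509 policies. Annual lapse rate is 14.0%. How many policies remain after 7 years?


remaining = initial * (1 - lapse)^years
= 46509 * (1 - 0.14)^7
= 46509 * 0.347928
= 16181.7751


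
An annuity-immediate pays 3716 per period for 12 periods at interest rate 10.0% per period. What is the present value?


PV = PMT * (1 - (1+i)^(-n)) / i
= 3716 * (1 - (1+0.1)^(-12)) / 0.1
= 3716 * (1 - 0.318631) / 0.1
= 3716 * 6.813692
= 25319.6788


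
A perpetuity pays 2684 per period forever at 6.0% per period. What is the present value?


PV = PMT / i
= 2684 / 0.06
= 44733.3333


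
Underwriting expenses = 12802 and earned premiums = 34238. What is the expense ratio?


Expense ratio = expenses / premiums
= 12802 / 34238
= 0.3739


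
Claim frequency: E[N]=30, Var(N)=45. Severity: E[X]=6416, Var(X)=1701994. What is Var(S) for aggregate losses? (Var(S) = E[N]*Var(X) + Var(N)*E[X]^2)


Var(S) = E[N]*Var(X) + Var(N)*E[X]^2
= 30*1701994 + 45*6416^2
= 51059820 + 1852427520
= 1.9035e+09


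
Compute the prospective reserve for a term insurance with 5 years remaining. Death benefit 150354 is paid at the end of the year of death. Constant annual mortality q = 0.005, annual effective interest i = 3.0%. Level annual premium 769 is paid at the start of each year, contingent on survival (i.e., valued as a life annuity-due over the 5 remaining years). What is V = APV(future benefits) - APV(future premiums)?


v = 1/(1+i) = 0.970874
APV(future benefits) per unit = sum_{k=0}^{4} k_p_x * q * v^(k+1) = 0.022677
APV(future benefits) = 150354 * 0.022677 = 3409.6391
Life annuity-due factor ä_{x:5} = sum_{k=0}^{4} k_p_x * v^k = 4.671546
APV(future premiums) = 769 * 4.671546 = 3592.419
V = 3409.6391 - 3592.419
= -182.7799


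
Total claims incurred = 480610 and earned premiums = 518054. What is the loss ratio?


Loss ratio = claims / premiums
= 480610 / 518054
= 0.9277


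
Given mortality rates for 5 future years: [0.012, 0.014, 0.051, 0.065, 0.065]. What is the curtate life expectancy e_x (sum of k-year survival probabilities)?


e_x = sum_{k=1}^{n} k_p_x
k_p_x values:
  1_p_x = 0.988
  2_p_x = 0.974168
  3_p_x = 0.924485
  4_p_x = 0.864394
  5_p_x = 0.808208
e_x = 4.5593


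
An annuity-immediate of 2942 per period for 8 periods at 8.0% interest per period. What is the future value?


FV = PMT * ((1+i)^n - 1) / i
= 2942 * ((1.08)^8 - 1) / 0.08
= 2942 * (1.85093 - 1) / 0.08
= 31292.9585


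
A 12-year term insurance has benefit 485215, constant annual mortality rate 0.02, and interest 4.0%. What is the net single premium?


NSP = benefit * sum_{k=0}^{n-1} k_p_x * q * v^(k+1)
With constant q=0.02, v=0.961538
Sum = 0.169956
NSP = 485215 * 0.169956
= 82465.2409


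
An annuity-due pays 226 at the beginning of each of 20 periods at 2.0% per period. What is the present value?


PV_due = PMT * (1-(1+i)^(-n))/i * (1+i)
PV_immediate = 3695.4239
PV_due = 3695.4239 * 1.02
= 3769.3324


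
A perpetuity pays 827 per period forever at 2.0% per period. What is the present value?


PV = PMT / i
= 827 / 0.02
= 41350.0


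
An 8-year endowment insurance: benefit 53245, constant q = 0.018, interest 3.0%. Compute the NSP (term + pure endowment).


Term component = 6336.613
Pure endowment = 8_p_x * v^8 * benefit = 0.864753 * 0.789409 * 53245 = 36347.3653
NSP = 42683.9783


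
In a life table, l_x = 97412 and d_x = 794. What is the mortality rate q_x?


q_x = d_x / l_x
= 794 / 97412
= 0.0082


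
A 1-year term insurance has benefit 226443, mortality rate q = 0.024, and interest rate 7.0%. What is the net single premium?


NSP = benefit * q * v
v = 1/(1+i) = 0.934579
NSP = 226443 * 0.024 * 0.934579
= 5079.0953


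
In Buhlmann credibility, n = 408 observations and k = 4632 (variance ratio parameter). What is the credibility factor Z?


Z = n / (n + k)
= 408 / (408 + 4632)
= 408 / 5040
= 0.081


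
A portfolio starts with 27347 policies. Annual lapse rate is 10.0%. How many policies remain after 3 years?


remaining = initial * (1 - lapse)^years
= 27347 * (1 - 0.1)^3
= 27347 * 0.729
= 19935.963


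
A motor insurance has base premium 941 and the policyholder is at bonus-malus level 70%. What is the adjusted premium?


adjusted = base * BM_level / 100
= 941 * 70 / 100
= 941 * 0.7
= 658.7


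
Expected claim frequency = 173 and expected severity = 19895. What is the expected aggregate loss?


E[S] = E[N] * E[X]
= 173 * 19895
= 3.4418e+06


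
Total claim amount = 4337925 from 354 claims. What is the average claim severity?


severity = total / number
= 4337925 / 354
= 12254.0254


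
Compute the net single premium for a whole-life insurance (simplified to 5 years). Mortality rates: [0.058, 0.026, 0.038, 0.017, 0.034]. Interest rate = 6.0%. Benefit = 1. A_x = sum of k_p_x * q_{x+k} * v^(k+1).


v = 0.943396
Year 0: k_p_x=1.0, q=0.058, term=0.054717
Year 1: k_p_x=0.942, q=0.026, term=0.021798
Year 2: k_p_x=0.917508, q=0.038, term=0.029274
Year 3: k_p_x=0.882643, q=0.017, term=0.011885
Year 4: k_p_x=0.867638, q=0.034, term=0.022044
A_x = 0.1397


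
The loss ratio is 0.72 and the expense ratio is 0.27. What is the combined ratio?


Combined ratio = loss ratio + expense ratio
= 0.72 + 0.27
= 0.99


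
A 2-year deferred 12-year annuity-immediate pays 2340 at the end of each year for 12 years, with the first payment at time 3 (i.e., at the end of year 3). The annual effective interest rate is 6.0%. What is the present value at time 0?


PV at time 2 of the 12-year annuity-immediate:
a_n = 2340 * (1-(1+0.06)^(-12))/0.06 = 19618.1948
Discount back 2 years to time 0:
PV = 19618.1948 * (1+0.06)^(-2)
= 19618.1948 * 0.889996
= 17460.1235


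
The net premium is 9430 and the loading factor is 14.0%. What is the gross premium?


Gross = net * (1 + loading)
= 9430 * (1 + 0.14)
= 9430 * 1.14
= 10750.2


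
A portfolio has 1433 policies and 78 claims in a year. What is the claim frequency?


frequency = claims / policies
= 78 / 1433
= 0.0544


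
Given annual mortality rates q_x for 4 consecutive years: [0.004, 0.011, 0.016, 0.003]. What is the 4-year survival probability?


p_k = 1 - q_k for each year
Survival = product of (1 - q_k)
= 0.996 * 0.989 * 0.984 * 0.997
= 0.9664


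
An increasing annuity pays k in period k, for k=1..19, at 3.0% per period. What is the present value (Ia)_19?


(Ia)_n = sum_{k=1}^{n} k * v^k, v = 1/(1+i)
v = 0.970874
Sum computed term by term:
(Ia)_19 = 130.6026


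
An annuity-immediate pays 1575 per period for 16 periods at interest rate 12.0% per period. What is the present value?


PV = PMT * (1 - (1+i)^(-n)) / i
= 1575 * (1 - (1+0.12)^(-16)) / 0.12
= 1575 * (1 - 0.163122) / 0.12
= 1575 * 6.973986
= 10984.0282


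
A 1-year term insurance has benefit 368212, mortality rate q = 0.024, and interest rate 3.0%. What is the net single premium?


NSP = benefit * q * v
v = 1/(1+i) = 0.970874
NSP = 368212 * 0.024 * 0.970874
= 8579.6971


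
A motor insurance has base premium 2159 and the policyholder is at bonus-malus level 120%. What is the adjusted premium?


adjusted = base * BM_level / 100
= 2159 * 120 / 100
= 2159 * 1.2
= 2590.8


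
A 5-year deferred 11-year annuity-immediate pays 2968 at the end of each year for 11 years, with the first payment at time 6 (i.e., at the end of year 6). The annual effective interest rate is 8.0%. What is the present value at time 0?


PV at time 5 of the 11-year annuity-immediate:
a_n = 2968 * (1-(1+0.08)^(-11))/0.08 = 21188.4459
Discount back 5 years to time 0:
PV = 21188.4459 * (1+0.08)^(-5)
= 21188.4459 * 0.680583
= 14420.5003


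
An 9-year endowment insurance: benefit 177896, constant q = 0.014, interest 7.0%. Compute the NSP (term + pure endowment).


Term component = 15443.9431
Pure endowment = 9_p_x * v^9 * benefit = 0.88083 * 0.543934 * 177896 = 85232.3413
NSP = 100676.2844


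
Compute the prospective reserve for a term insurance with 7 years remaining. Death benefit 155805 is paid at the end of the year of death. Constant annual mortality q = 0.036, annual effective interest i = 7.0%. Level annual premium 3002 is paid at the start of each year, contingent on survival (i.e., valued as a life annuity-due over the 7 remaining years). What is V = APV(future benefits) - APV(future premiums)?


v = 1/(1+i) = 0.934579
APV(future benefits) per unit = sum_{k=0}^{6} k_p_x * q * v^(k+1) = 0.175998
APV(future benefits) = 155805 * 0.175998 = 27421.3261
Life annuity-due factor ä_{x:7} = sum_{k=0}^{6} k_p_x * v^k = 5.231044
APV(future premiums) = 3002 * 5.231044 = 15703.5929
V = 27421.3261 - 15703.5929
= 11717.7332


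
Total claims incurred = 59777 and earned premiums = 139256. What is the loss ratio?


Loss ratio = claims / premiums
= 59777 / 139256
= 0.4293


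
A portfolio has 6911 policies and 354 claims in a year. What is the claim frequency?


frequency = claims / policies
= 354 / 6911
= 0.0512


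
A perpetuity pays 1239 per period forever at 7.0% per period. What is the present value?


PV = PMT / i
= 1239 / 0.07
= 17700.0


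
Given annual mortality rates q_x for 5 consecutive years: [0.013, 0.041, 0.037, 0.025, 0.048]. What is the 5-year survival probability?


p_k = 1 - q_k for each year
Survival = product of (1 - q_k)
= 0.987 * 0.959 * 0.963 * 0.975 * 0.952
= 0.8461


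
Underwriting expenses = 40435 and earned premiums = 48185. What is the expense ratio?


Expense ratio = expenses / premiums
= 40435 / 48185
= 0.8392


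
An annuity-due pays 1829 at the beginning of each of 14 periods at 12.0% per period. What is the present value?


PV_due = PMT * (1-(1+i)^(-n))/i * (1+i)
PV_immediate = 12122.9197
PV_due = 12122.9197 * 1.12
= 13577.6701


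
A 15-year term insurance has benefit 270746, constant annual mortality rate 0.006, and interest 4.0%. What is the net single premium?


NSP = benefit * sum_{k=0}^{n-1} k_p_x * q * v^(k+1)
With constant q=0.006, v=0.961538
Sum = 0.064261
NSP = 270746 * 0.064261
= 17398.2794


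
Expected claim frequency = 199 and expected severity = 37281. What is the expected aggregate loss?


E[S] = E[N] * E[X]
= 199 * 37281
= 7.4189e+06


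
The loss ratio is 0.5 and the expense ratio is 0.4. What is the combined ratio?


Combined ratio = loss ratio + expense ratio
= 0.5 + 0.4
= 0.9


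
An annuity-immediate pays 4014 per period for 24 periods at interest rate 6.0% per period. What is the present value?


PV = PMT * (1 - (1+i)^(-n)) / i
= 4014 * (1 - (1+0.06)^(-24)) / 0.06
= 4014 * (1 - 0.246979) / 0.06
= 4014 * 12.550358
= 50377.1351


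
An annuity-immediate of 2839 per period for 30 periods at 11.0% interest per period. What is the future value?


FV = PMT * ((1+i)^n - 1) / i
= 2839 * ((1.11)^30 - 1) / 0.11
= 2839 * (22.892297 - 1) / 0.11
= 565020.2724


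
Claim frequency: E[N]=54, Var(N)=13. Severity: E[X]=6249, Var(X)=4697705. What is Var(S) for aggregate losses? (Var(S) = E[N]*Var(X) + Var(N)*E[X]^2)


Var(S) = E[N]*Var(X) + Var(N)*E[X]^2
= 54*4697705 + 13*6249^2
= 253676070 + 507650013
= 7.6133e+08


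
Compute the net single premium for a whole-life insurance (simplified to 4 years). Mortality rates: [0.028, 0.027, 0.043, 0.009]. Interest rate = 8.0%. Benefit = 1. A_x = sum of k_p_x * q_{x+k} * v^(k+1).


v = 0.925926
Year 0: k_p_x=1.0, q=0.028, term=0.025926
Year 1: k_p_x=0.972, q=0.027, term=0.0225
Year 2: k_p_x=0.945756, q=0.043, term=0.032283
Year 3: k_p_x=0.905088, q=0.009, term=0.005987
A_x = 0.0867


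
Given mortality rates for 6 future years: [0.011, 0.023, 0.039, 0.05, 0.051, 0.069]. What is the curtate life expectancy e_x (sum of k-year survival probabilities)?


e_x = sum_{k=1}^{n} k_p_x
k_p_x values:
  1_p_x = 0.989
  2_p_x = 0.966253
  3_p_x = 0.928569
  4_p_x = 0.882141
  5_p_x = 0.837152
  6_p_x = 0.779388
e_x = 5.3825


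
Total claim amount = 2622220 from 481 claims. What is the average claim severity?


severity = total / number
= 2622220 / 481
= 5451.6008


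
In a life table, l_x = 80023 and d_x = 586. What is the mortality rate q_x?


q_x = d_x / l_x
= 586 / 80023
= 0.0073


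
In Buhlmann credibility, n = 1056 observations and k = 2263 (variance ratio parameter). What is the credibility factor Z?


Z = n / (n + k)
= 1056 / (1056 + 2263)
= 1056 / 3319
= 0.3182


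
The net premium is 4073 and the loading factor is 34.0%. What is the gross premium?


Gross = net * (1 + loading)
= 4073 * (1 + 0.34)
= 4073 * 1.34
= 5457.82


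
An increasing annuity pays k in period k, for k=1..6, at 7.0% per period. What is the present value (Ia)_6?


(Ia)_n = sum_{k=1}^{n} k * v^k, v = 1/(1+i)
v = 0.934579
Sum computed term by term:
(Ia)_6 = 15.7449


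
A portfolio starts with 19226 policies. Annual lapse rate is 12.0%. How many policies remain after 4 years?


remaining = initial * (1 - lapse)^years
= 19226 * (1 - 0.12)^4
= 19226 * 0.599695
= 11529.743


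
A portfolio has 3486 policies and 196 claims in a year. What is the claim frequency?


frequency = claims / policies
= 196 / 3486
= 0.0562


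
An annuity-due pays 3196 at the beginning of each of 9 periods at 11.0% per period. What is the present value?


PV_due = PMT * (1-(1+i)^(-n))/i * (1+i)
PV_immediate = 17696.4039
PV_due = 17696.4039 * 1.11
= 19643.0083


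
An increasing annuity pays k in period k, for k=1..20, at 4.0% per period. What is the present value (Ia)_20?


(Ia)_n = sum_{k=1}^{n} k * v^k, v = 1/(1+i)
v = 0.961538
Sum computed term by term:
(Ia)_20 = 125.155


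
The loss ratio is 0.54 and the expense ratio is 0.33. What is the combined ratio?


Combined ratio = loss ratio + expense ratio
= 0.54 + 0.33
= 0.87


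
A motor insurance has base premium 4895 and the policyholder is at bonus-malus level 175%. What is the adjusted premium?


adjusted = base * BM_level / 100
= 4895 * 175 / 100
= 4895 * 1.75
= 8566.25


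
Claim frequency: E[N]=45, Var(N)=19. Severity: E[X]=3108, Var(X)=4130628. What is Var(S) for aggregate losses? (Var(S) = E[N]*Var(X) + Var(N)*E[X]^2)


Var(S) = E[N]*Var(X) + Var(N)*E[X]^2
= 45*4130628 + 19*3108^2
= 185878260 + 183533616
= 3.6941e+08


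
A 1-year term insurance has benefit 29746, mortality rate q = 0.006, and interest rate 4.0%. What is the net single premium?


NSP = benefit * q * v
v = 1/(1+i) = 0.961538
NSP = 29746 * 0.006 * 0.961538
= 171.6115


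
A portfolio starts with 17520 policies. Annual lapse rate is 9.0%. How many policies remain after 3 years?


remaining = initial * (1 - lapse)^years
= 17520 * (1 - 0.09)^3
= 17520 * 0.753571
= 13202.5639


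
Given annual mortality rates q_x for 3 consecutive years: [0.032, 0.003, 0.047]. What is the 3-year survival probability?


p_k = 1 - q_k for each year
Survival = product of (1 - q_k)
= 0.968 * 0.997 * 0.953
= 0.9197


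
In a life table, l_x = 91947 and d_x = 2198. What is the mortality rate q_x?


q_x = d_x / l_x
= 2198 / 91947
= 0.0239


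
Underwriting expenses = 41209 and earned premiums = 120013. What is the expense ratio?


Expense ratio = expenses / premiums
= 41209 / 120013
= 0.3434


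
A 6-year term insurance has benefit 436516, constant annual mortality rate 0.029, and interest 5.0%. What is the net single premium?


NSP = benefit * sum_{k=0}^{n-1} k_p_x * q * v^(k+1)
With constant q=0.029, v=0.952381
Sum = 0.1375
NSP = 436516 * 0.1375
= 60020.9137


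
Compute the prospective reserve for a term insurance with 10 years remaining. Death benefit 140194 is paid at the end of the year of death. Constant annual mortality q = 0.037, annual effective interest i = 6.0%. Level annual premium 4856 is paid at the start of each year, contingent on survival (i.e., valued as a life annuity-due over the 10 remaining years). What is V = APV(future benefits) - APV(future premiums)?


v = 1/(1+i) = 0.943396
APV(future benefits) per unit = sum_{k=0}^{9} k_p_x * q * v^(k+1) = 0.235349
APV(future benefits) = 140194 * 0.235349 = 32994.4734
Life annuity-due factor ä_{x:10} = sum_{k=0}^{9} k_p_x * v^k = 6.742422
APV(future premiums) = 4856 * 6.742422 = 32741.2
V = 32994.4734 - 32741.2
= 253.2733


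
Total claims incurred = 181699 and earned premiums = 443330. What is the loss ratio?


Loss ratio = claims / premiums
= 181699 / 443330
= 0.4099


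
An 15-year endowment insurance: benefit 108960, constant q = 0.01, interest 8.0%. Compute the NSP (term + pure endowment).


Term component = 8824.2314
Pure endowment = 15_p_x * v^15 * benefit = 0.860058 * 0.315242 * 108960 = 29541.9175
NSP = 38366.1489


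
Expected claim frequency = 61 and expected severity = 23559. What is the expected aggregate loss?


E[S] = E[N] * E[X]
= 61 * 23559
= 1.4371e+06


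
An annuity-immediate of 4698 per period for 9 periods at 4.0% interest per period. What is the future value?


FV = PMT * ((1+i)^n - 1) / i
= 4698 * ((1.04)^9 - 1) / 0.04
= 4698 * (1.423312 - 1) / 0.04
= 49717.9724


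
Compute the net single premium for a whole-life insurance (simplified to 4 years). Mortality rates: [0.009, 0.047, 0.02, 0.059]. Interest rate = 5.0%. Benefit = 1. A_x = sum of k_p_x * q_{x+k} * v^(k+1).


v = 0.952381
Year 0: k_p_x=1.0, q=0.009, term=0.008571
Year 1: k_p_x=0.991, q=0.047, term=0.042247
Year 2: k_p_x=0.944423, q=0.02, term=0.016317
Year 3: k_p_x=0.925535, q=0.059, term=0.044925
A_x = 0.1121


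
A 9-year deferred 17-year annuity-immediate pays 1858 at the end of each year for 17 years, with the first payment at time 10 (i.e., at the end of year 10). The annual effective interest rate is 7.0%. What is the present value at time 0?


PV at time 9 of the 17-year annuity-immediate:
a_n = 1858 * (1-(1+0.07)^(-17))/0.07 = 18140.0683
Discount back 9 years to time 0:
PV = 18140.0683 * (1+0.07)^(-9)
= 18140.0683 * 0.543934
= 9866.9953


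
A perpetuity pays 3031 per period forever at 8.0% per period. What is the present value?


PV = PMT / i
= 3031 / 0.08
= 37887.5


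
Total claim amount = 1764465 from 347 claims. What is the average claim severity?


severity = total / number
= 1764465 / 347
= 5084.9135


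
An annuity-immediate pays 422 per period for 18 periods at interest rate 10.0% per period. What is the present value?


PV = PMT * (1 - (1+i)^(-n)) / i
= 422 * (1 - (1+0.1)^(-18)) / 0.1
= 422 * (1 - 0.179859) / 0.1
= 422 * 8.201412
= 3460.9959


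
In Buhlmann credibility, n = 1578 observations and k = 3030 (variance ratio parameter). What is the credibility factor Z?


Z = n / (n + k)
= 1578 / (1578 + 3030)
= 1578 / 4608
= 0.3424


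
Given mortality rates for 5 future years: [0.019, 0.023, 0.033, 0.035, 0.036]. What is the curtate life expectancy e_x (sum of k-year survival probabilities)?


e_x = sum_{k=1}^{n} k_p_x
k_p_x values:
  1_p_x = 0.981
  2_p_x = 0.958437
  3_p_x = 0.926809
  4_p_x = 0.89437
  5_p_x = 0.862173
e_x = 4.6228


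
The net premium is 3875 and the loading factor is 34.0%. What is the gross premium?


Gross = net * (1 + loading)
= 3875 * (1 + 0.34)
= 3875 * 1.34
= 5192.5


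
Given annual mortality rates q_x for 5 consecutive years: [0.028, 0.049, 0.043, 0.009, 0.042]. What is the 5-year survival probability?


p_k = 1 - q_k for each year
Survival = product of (1 - q_k)
= 0.972 * 0.951 * 0.957 * 0.991 * 0.958
= 0.8398


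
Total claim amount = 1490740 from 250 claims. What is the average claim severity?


severity = total / number
= 1490740 / 250
= 5962.96


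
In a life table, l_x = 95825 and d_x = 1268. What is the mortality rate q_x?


q_x = d_x / l_x
= 1268 / 95825
= 0.0132


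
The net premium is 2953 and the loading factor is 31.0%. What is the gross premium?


Gross = net * (1 + loading)
= 2953 * (1 + 0.31)
= 2953 * 1.31
= 3868.43


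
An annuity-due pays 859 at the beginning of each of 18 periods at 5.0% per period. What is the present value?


PV_due = PMT * (1-(1+i)^(-n))/i * (1+i)
PV_immediate = 10041.3551
PV_due = 10041.3551 * 1.05
= 10543.4229


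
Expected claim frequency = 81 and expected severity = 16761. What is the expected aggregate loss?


E[S] = E[N] * E[X]
= 81 * 16761
= 1.3576e+06


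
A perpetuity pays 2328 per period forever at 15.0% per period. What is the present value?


PV = PMT / i
= 2328 / 0.15
= 15520.0


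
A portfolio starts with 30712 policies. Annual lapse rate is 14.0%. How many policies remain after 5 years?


remaining = initial * (1 - lapse)^years
= 30712 * (1 - 0.14)^5
= 30712 * 0.470427
= 14447.7546


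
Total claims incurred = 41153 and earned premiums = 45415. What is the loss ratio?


Loss ratio = claims / premiums
= 41153 / 45415
= 0.9062


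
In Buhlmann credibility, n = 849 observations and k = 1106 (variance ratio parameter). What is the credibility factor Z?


Z = n / (n + k)
= 849 / (849 + 1106)
= 849 / 1955
= 0.4343


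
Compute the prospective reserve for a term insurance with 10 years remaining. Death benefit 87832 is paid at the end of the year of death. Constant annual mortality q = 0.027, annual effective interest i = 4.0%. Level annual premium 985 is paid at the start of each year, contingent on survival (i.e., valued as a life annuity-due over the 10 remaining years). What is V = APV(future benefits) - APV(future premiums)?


v = 1/(1+i) = 0.961538
APV(future benefits) per unit = sum_{k=0}^{9} k_p_x * q * v^(k+1) = 0.195931
APV(future benefits) = 87832 * 0.195931 = 17209.0036
Life annuity-due factor ä_{x:10} = sum_{k=0}^{9} k_p_x * v^k = 7.546968
APV(future premiums) = 985 * 7.546968 = 7433.7638
V = 17209.0036 - 7433.7638
= 9775.2398


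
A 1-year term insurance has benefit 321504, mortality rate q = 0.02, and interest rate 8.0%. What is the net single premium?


NSP = benefit * q * v
v = 1/(1+i) = 0.925926
NSP = 321504 * 0.02 * 0.925926
= 5953.7778


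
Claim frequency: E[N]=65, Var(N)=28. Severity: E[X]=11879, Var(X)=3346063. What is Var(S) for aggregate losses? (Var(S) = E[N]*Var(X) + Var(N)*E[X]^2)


Var(S) = E[N]*Var(X) + Var(N)*E[X]^2
= 65*3346063 + 28*11879^2
= 217494095 + 3951097948
= 4.1686e+09


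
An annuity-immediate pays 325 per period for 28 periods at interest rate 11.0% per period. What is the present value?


PV = PMT * (1 - (1+i)^(-n)) / i
= 325 * (1 - (1+0.11)^(-28)) / 0.11
= 325 * (1 - 0.053822) / 0.11
= 325 * 8.601622
= 2795.5271


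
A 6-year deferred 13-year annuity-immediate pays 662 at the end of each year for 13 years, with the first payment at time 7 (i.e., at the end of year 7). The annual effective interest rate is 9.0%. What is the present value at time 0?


PV at time 6 of the 13-year annuity-immediate:
a_n = 662 * (1-(1+0.09)^(-13))/0.09 = 4956.3304
Discount back 6 years to time 0:
PV = 4956.3304 * (1+0.09)^(-6)
= 4956.3304 * 0.596267
= 2955.2979


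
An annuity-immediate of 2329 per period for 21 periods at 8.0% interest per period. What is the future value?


FV = PMT * ((1+i)^n - 1) / i
= 2329 * ((1.08)^21 - 1) / 0.08
= 2329 * (5.033834 - 1) / 0.08
= 117434.984
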